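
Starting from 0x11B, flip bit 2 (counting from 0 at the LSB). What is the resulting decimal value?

x = 0100011011
bit 2 is currently 0; toggle it via x ^ (1 << 2) = x ^ 4
→ 0100011111 = 287

287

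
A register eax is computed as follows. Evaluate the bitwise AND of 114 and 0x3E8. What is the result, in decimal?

114 = 0001110010
0x3E8 = 1111101000
AND → 0001100000 = 96

96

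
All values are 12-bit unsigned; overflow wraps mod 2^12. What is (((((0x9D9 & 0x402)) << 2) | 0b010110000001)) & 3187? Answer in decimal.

1025

0x9D9 = 100111011001
0x402 = 010000000010
→ & → 000000000000 = 0
→ << 2 (mod 2^12) → 000000000000 = 0
0b010110000001 = 010110000001
→ | → 010110000001 = 1409
3187 = 110001110011
→ & → 010000000001 = 1025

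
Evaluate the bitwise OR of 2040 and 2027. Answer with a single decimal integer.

2043

2040 = 11111111000
2027 = 11111101011
 OR → 11111111011 = 2043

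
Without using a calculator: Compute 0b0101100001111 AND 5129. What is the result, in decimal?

a = 0101100001111
5129 = 1010000001001
AND → 0000000001001 = 9

9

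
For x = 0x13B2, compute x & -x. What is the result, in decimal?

2

x = 1001110110010 = 5042
-x (two's complement) = …0110001001110
AND   = 0000000000010 = 2
(x & -x isolates the lowest set bit of x.)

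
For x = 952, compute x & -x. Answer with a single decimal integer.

8

x = 1110111000 = 952
-x (two's complement) = …0001001000
AND   = 0000001000 = 8
(x & -x isolates the lowest set bit of x.)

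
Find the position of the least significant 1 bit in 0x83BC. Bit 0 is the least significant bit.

0x83BC = 1000001110111100
Trailing zeros: 2, so the lowest set bit is bit 2 (value 4).

2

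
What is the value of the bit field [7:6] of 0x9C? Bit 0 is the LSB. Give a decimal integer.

v = 010011100
Shift right by 6: 010
Mask low 2 bits: 10 = 2

2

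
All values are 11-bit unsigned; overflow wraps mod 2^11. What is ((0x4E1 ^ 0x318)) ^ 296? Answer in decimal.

1745

0x4E1 = 10011100001
0x318 = 01100011000
→ ^ → 11111111001 = 2041
296 = 00100101000
→ ^ → 11011010001 = 1745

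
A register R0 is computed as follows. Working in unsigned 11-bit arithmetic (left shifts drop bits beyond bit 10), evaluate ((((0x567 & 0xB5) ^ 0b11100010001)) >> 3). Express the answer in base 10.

230

0x567 = 10101100111
0xB5 = 00010110101
→ & → 00000100101 = 37
0b11100010001 = 11100010001
→ ^ → 11100110100 = 1844
→ >> 3 → 00011100110 = 230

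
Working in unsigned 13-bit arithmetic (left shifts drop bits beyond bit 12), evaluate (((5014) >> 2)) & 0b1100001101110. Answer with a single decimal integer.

100

5014 = 1001110010110
→ >> 2 → 0010011100101 = 1253
0b1100001101110 = 1100001101110
→ & → 0000001100100 = 100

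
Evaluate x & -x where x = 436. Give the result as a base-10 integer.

4

x = 110110100 = 436
-x (two's complement) = …001001100
AND   = 000000100 = 4
(x & -x isolates the lowest set bit of x.)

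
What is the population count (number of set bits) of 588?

4

588 = 1001001100
Count the 1s: 1 + 1 + 1 + 1 = 4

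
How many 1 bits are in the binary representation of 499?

7

499 = 111110011
Count the 1s: 1 + 1 + 1 + 1 + 1 + 1 + 1 = 7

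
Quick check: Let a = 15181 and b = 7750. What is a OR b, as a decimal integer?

15181 = 11101101001101
7750 = 01111001000110
 OR → 11111101001111 = 16207

16207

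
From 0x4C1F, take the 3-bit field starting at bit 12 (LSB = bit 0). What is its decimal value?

4

v = 100110000011111
Shift right by 12: 100
Mask low 3 bits: 100 = 4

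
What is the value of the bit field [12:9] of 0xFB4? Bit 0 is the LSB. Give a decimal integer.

7

v = 0111110110100
Shift right by 9: 0111
Mask low 4 bits: 0111 = 7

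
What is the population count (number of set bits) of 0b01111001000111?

8

n = 1111001000111
Count the 1s: 1 + 1 + 1 + 1 + 1 + 1 + 1 + 1 = 8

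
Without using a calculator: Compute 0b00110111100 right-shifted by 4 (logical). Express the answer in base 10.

27

x = 110111100
shift right by 4 → 000011011 = 27
(equivalently, floor(444 / 16))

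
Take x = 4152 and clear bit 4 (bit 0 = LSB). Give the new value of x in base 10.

x = 1000000111000
bit 4 is currently 1; clear it via x & ~(1 << 4) = x & ~16
→ 1000000101000 = 4136

4136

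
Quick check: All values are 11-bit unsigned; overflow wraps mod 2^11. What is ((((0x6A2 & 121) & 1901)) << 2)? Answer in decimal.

0x6A2 = 11010100010
121 = 00001111001
→ & → 00000100000 = 32
1901 = 11101101101
→ & → 00000100000 = 32
→ << 2 (mod 2^11) → 00010000000 = 128

128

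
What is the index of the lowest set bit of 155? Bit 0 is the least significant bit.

155 = 10011011
Trailing zeros: 0, so the lowest set bit is bit 0 (value 1).

0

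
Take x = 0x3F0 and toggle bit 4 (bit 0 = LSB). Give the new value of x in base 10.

x = 001111110000
bit 4 is currently 1; toggle it via x ^ (1 << 4) = x ^ 16
→ 001111100000 = 992

992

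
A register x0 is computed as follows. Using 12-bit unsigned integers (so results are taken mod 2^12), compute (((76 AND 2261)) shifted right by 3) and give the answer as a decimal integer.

8

76 = 000001001100
2261 = 100011010101
→ AND → 000001000100 = 68
→ shifted right by 3 → 000000001000 = 8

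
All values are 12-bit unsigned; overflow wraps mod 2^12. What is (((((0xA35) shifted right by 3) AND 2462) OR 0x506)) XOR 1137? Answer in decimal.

375

0xA35 = 101000110101
→ shifted right by 3 → 000101000110 = 326
2462 = 100110011110
→ AND → 000100000110 = 262
0x506 = 010100000110
→ OR → 010100000110 = 1286
1137 = 010001110001
→ XOR → 000101110111 = 375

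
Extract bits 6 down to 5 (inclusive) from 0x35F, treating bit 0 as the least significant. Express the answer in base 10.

2

v = 01101011111
Shift right by 5: 011010
Mask low 2 bits: 10 = 2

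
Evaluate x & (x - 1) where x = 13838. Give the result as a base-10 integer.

13836

x = 11011000001110 = 13838
x - 1 = 11011000001101
AND   = 11011000001100 = 13836
(x & (x - 1) clears the lowest set bit of x.)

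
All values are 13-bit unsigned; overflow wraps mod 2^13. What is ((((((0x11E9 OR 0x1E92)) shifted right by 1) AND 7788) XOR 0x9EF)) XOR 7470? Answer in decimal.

6829

0x11E9 = 1000111101001
0x1E92 = 1111010010010
→ OR → 1111111111011 = 8187
→ shifted right by 1 → 0111111111101 = 4093
7788 = 1111001101100
→ AND → 0111001101100 = 3692
0x9EF = 0100111101111
→ XOR → 0011110000011 = 1923
7470 = 1110100101110
→ XOR → 1101010101101 = 6829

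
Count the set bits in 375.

7

375 = 101110111
Count the 1s: 1 + 1 + 1 + 1 + 1 + 1 + 1 = 7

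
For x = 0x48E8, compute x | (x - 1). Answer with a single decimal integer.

x = 100100011101000 = 18664
x - 1 = 100100011100111
OR    = 100100011101111 = 18671
(x | (x - 1) sets all bits below the lowest set bit.)

18671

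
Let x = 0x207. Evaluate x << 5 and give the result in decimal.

16608

0x207 = 000001000000111
shift left by 5 → 100000011100000 = 16608
(equivalently, 519 × 2^5 = 519 × 32)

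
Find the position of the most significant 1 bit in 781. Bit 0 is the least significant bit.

781 = 1100001101
The topmost 1 is at position 9 (since 2^9 = 512 ≤ 781 < 1024).

9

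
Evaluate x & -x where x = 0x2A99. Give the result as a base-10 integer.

1

x = 10101010011001 = 10905
-x (two's complement) = …01010101100111
AND   = 00000000000001 = 1
(x & -x isolates the lowest set bit of x.)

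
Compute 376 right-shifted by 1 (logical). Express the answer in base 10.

376 = 101111000
shift right by 1 → 010111100 = 188
(equivalently, floor(376 / 2))

188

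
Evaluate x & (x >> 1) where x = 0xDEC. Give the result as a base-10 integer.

x = 110111101100 = 3564
x>>1 = 011011110110
AND  = 010011100100 = 1252
(x & (x >> 1) has a 1 wherever x has two consecutive 1 bits.)

1252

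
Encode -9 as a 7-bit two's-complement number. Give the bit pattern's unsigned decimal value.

119

9 in 7 bits: 0001001
Invert: 1110110
Add 1:  1110111 = 119
(Check: 2^7 - 9 = 128 - 9 = 119.)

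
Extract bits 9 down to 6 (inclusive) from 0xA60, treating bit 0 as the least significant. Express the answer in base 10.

9

v = 101001100000
Shift right by 6: 101001
Mask low 4 bits: 1001 = 9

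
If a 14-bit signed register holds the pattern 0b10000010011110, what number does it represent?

-8034

pattern = 10000010011110 (MSB is 1 ⇒ negative)
Invert: 01111101100001, add 1 → 01111101100010 = 8034, so the value is -8034.
(Equivalently: 8350 - 2^14 = 8350 - 16384 = -8034.)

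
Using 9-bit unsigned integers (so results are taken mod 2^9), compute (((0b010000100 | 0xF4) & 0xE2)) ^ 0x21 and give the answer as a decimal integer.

0b010000100 = 010000100
0xF4 = 011110100
→ | → 011110100 = 244
0xE2 = 011100010
→ & → 011100000 = 224
0x21 = 000100001
→ ^ → 011000001 = 193

193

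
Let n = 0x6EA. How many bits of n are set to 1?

7

0x6EA = 11011101010
Count the 1s: 1 + 1 + 1 + 1 + 1 + 1 + 1 = 7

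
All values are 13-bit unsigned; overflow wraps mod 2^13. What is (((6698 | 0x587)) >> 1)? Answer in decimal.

6698 = 1101000101010
0x587 = 0010110000111
→ | → 1111110101111 = 8111
→ >> 1 → 0111111010111 = 4055

4055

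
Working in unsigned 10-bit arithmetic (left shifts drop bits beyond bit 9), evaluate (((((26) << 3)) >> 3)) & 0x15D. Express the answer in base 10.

26 = 0000011010
→ << 3 (mod 2^10) → 0011010000 = 208
→ >> 3 → 0000011010 = 26
0x15D = 0101011101
→ & → 0000011000 = 24

24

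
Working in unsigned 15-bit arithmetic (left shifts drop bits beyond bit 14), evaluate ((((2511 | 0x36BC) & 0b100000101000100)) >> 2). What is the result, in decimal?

2511 = 000100111001111
0x36BC = 011011010111100
→ | → 011111111111111 = 16383
0b100000101000100 = 100000101000100
→ & → 000000101000100 = 324
→ >> 2 → 000000001010001 = 81

81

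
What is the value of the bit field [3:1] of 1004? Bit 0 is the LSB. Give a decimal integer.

6

v = 1111101100
Shift right by 1: 111110110
Mask low 3 bits: 110 = 6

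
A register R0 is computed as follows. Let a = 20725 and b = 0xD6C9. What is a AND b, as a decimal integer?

20725 = 0101000011110101
0xD6C9 = 1101011011001001
AND → 0101000011000001 = 20673

20673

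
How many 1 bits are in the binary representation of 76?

3

76 = 1001100
Count the 1s: 1 + 1 + 1 = 3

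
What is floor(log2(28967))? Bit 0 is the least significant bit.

14

28967 = 111000100100111
The topmost 1 is at position 14 (since 2^14 = 16384 ≤ 28967 < 32768).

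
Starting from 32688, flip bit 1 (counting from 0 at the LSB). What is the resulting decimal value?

x = 111111110110000
bit 1 is currently 0; toggle it via x ^ (1 << 1) = x ^ 2
→ 111111110110010 = 32690

32690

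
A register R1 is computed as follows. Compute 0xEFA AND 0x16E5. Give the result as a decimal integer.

1760

0xEFA = 0111011111010
0x16E5 = 1011011100101
AND → 0011011100000 = 1760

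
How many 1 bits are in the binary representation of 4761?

6

4761 = 1001010011001
Count the 1s: 1 + 1 + 1 + 1 + 1 + 1 = 6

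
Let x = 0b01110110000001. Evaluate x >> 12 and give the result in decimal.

x = 1110110000001
shift right by 12 → 0000000000001 = 1
(equivalently, floor(7553 / 4096))

1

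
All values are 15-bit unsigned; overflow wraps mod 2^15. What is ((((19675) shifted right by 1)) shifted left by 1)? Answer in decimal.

19675 = 100110011011011
→ shifted right by 1 → 010011001101101 = 9837
→ shifted left by 1 (mod 2^15) → 100110011011010 = 19674

19674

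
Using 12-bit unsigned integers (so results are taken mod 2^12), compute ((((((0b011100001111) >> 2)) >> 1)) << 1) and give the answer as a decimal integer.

0b011100001111 = 011100001111
→ >> 2 → 000111000011 = 451
→ >> 1 → 000011100001 = 225
→ << 1 (mod 2^12) → 000111000010 = 450

450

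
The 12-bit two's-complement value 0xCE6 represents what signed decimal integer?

-794

pattern = 110011100110 (MSB is 1 ⇒ negative)
Invert: 001100011001, add 1 → 001100011010 = 794, so the value is -794.
(Equivalently: 3302 - 2^12 = 3302 - 4096 = -794.)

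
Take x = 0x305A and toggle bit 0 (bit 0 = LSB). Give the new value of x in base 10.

x = 11000001011010
bit 0 is currently 0; toggle it via x ^ (1 << 0) = x ^ 1
→ 11000001011011 = 12379

12379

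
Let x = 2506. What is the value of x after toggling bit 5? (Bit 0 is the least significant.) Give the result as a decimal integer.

x = 100111001010
bit 5 is currently 0; toggle it via x ^ (1 << 5) = x ^ 32
→ 100111101010 = 2538

2538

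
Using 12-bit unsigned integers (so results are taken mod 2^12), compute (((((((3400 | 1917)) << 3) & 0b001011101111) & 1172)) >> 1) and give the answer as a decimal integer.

64

3400 = 110101001000
1917 = 011101111101
→ | → 111101111101 = 3965
→ << 3 (mod 2^12) → 101111101000 = 3048
0b001011101111 = 001011101111
→ & → 001011101000 = 744
1172 = 010010010100
→ & → 000010000000 = 128
→ >> 1 → 000001000000 = 64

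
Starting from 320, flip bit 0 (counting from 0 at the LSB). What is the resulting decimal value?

x = 0000101000000
bit 0 is currently 0; toggle it via x ^ (1 << 0) = x ^ 1
→ 0000101000001 = 321

321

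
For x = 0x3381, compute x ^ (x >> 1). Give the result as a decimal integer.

x = 11001110000001 = 13185
x>>1 = 01100111000000
XOR  = 10101001000001 = 10817
(x ^ (x >> 1) gives the standard binary-reflected Gray code of x.)

10817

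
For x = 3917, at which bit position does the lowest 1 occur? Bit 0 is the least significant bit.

0

3917 = 111101001101
Trailing zeros: 0, so the lowest set bit is bit 0 (value 1).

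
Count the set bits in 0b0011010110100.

n = 11010110100
Count the 1s: 1 + 1 + 1 + 1 + 1 + 1 = 6

6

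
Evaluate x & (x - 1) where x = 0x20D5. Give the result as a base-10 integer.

8404

x = 10000011010101 = 8405
x - 1 = 10000011010100
AND   = 10000011010100 = 8404
(x & (x - 1) clears the lowest set bit of x.)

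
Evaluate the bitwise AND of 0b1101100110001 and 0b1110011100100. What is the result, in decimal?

a = 1101100110001
b = 1110011100100
AND → 1100000100000 = 6176

6176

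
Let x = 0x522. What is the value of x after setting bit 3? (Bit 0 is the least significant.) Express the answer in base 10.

1322

x = 10100100010
bit 3 is currently 0; set it via x | (1 << 3) = x | 8
→ 10100101010 = 1322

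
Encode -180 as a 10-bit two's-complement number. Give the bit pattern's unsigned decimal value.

844

180 in 10 bits: 0010110100
Invert: 1101001011
Add 1:  1101001100 = 844
(Check: 2^10 - 180 = 1024 - 180 = 844.)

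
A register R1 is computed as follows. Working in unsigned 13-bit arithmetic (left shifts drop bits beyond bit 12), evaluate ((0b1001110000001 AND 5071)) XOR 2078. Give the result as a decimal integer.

7071

0b1001110000001 = 1001110000001
5071 = 1001111001111
→ AND → 1001110000001 = 4993
2078 = 0100000011110
→ XOR → 1101110011111 = 7071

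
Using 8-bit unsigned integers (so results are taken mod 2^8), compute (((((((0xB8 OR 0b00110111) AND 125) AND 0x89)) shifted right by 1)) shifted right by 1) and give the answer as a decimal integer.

0xB8 = 10111000
0b00110111 = 00110111
→ OR → 10111111 = 191
125 = 01111101
→ AND → 00111101 = 61
0x89 = 10001001
→ AND → 00001001 = 9
→ shifted right by 1 → 00000100 = 4
→ shifted right by 1 → 00000010 = 2

2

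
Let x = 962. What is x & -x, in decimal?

x = 1111000010 = 962
-x (two's complement) = …0000111110
AND   = 0000000010 = 2
(x & -x isolates the lowest set bit of x.)

2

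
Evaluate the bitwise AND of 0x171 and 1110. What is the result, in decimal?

80

0x171 = 00101110001
1110 = 10001010110
AND → 00001010000 = 80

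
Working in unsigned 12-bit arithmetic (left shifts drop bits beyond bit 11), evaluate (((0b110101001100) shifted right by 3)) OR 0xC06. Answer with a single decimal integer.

0b110101001100 = 110101001100
→ shifted right by 3 → 000110101001 = 425
0xC06 = 110000000110
→ OR → 110110101111 = 3503

3503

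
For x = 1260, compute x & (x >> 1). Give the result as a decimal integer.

100

x = 10011101100 = 1260
x>>1 = 01001110110
AND  = 00001100100 = 100
(x & (x >> 1) has a 1 wherever x has two consecutive 1 bits.)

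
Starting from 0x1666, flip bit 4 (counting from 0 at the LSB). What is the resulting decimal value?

5750

x = 01011001100110
bit 4 is currently 0; toggle it via x ^ (1 << 4) = x ^ 16
→ 01011001110110 = 5750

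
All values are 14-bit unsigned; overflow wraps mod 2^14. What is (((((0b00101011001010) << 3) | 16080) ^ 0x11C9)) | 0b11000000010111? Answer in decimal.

16159

0b00101011001010 = 00101011001010
→ << 3 (mod 2^14) → 01011001010000 = 5712
16080 = 11111011010000
→ | → 11111011010000 = 16080
0x11C9 = 01000111001001
→ ^ → 10111100011001 = 12057
0b11000000010111 = 11000000010111
→ | → 11111100011111 = 16159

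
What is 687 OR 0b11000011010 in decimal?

687 = 01010101111
b = 11000011010
 OR → 11010111111 = 1727

1727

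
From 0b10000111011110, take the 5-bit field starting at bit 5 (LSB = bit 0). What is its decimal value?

v = 10000111011110
Shift right by 5: 100001110
Mask low 5 bits: 01110 = 14

14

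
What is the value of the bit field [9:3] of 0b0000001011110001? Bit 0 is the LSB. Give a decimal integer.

94

v = 0000001011110001
Shift right by 3: 0000001011110
Mask low 7 bits: 1011110 = 94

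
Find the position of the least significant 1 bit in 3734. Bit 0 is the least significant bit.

3734 = 111010010110
Trailing zeros: 1, so the lowest set bit is bit 1 (value 2).

1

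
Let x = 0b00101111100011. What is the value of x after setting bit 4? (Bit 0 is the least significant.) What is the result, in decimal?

x = 00101111100011
bit 4 is currently 0; set it via x | (1 << 4) = x | 16
→ 00101111110011 = 3059

3059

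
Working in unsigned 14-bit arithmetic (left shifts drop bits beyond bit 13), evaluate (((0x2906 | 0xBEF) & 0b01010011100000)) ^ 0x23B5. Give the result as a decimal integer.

0x2906 = 10100100000110
0xBEF = 00101111101111
→ | → 10101111101111 = 11247
0b01010011100000 = 01010011100000
→ & → 00000011100000 = 224
0x23B5 = 10001110110101
→ ^ → 10001101010101 = 9045

9045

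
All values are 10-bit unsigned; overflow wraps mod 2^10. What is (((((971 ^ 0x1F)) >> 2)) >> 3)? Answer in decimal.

971 = 1111001011
0x1F = 0000011111
→ ^ → 1111010100 = 980
→ >> 2 → 0011110101 = 245
→ >> 3 → 0000011110 = 30

30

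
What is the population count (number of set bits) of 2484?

6

2484 = 100110110100
Count the 1s: 1 + 1 + 1 + 1 + 1 + 1 = 6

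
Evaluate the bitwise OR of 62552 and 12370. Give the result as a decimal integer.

62552 = 1111010001011000
12370 = 0011000001010010
 OR → 1111010001011010 = 62554

62554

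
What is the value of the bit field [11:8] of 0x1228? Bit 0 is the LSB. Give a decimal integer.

2

v = 1001000101000
Shift right by 8: 10010
Mask low 4 bits: 0010 = 2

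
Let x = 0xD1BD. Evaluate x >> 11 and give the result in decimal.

26

0xD1BD = 1101000110111101
shift right by 11 → 0000000000011010 = 26
(equivalently, floor(53693 / 2048))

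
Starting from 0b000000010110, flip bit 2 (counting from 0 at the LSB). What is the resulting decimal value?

x = 000000010110
bit 2 is currently 1; toggle it via x ^ (1 << 2) = x ^ 4
→ 000000010010 = 18

18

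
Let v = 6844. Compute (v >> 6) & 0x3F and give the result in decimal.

v = 1101010111100
Shift right by 6: 1101010
Mask low 6 bits: 101010 = 42

42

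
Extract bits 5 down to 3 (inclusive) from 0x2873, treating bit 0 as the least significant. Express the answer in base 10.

v = 10100001110011
Shift right by 3: 10100001110
Mask low 3 bits: 110 = 6

6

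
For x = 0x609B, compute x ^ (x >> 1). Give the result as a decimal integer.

20694

x = 110000010011011 = 24731
x>>1 = 011000001001101
XOR  = 101000011010110 = 20694
(x ^ (x >> 1) gives the standard binary-reflected Gray code of x.)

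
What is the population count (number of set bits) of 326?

326 = 101000110
Count the 1s: 1 + 1 + 1 + 1 = 4

4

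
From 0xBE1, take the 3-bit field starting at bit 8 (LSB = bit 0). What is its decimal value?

v = 101111100001
Shift right by 8: 1011
Mask low 3 bits: 011 = 3

3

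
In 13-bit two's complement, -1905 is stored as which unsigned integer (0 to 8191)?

1905 in 13 bits: 0011101110001
Invert: 1100010001110
Add 1:  1100010001111 = 6287
(Check: 2^13 - 1905 = 8192 - 1905 = 6287.)

6287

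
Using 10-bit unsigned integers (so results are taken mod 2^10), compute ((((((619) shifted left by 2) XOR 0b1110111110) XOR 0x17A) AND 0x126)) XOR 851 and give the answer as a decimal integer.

619 = 1001101011
→ shifted left by 2 (mod 2^10) → 0110101100 = 428
0b1110111110 = 1110111110
→ XOR → 1000010010 = 530
0x17A = 0101111010
→ XOR → 1101101000 = 872
0x126 = 0100100110
→ AND → 0100100000 = 288
851 = 1101010011
→ XOR → 1001110011 = 627

627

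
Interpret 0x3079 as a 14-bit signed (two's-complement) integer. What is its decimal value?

pattern = 11000001111001 (MSB is 1 ⇒ negative)
Invert: 00111110000110, add 1 → 00111110000111 = 3975, so the value is -3975.
(Equivalently: 12409 - 2^14 = 12409 - 16384 = -3975.)

-3975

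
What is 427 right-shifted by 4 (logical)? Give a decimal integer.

26

427 = 110101011
shift right by 4 → 000011010 = 26
(equivalently, floor(427 / 16))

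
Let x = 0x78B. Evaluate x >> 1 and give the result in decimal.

0x78B = 11110001011
shift right by 1 → 01111000101 = 965
(equivalently, floor(1931 / 2))

965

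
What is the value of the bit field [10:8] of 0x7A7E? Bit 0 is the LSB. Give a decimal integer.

2

v = 0111101001111110
Shift right by 8: 01111010
Mask low 3 bits: 010 = 2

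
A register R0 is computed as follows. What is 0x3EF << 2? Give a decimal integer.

4028

0x3EF = 001111101111
shift left by 2 → 111110111100 = 4028
(equivalently, 1007 × 2^2 = 1007 × 4)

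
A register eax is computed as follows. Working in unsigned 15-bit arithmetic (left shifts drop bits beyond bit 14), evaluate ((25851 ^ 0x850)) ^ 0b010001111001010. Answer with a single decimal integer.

25851 = 110010011111011
0x850 = 000100001010000
→ ^ → 110110010101011 = 27819
0b010001111001010 = 010001111001010
→ ^ → 100111101100001 = 20321

20321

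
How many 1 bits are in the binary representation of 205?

205 = 11001101
Count the 1s: 1 + 1 + 1 + 1 + 1 = 5

5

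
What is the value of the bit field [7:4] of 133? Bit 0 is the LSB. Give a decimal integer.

v = 00010000101
Shift right by 4: 0001000
Mask low 4 bits: 1000 = 8

8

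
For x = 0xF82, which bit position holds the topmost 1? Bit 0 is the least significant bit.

11

0xF82 = 111110000010
The topmost 1 is at position 11 (since 2^11 = 2048 ≤ 3970 < 4096).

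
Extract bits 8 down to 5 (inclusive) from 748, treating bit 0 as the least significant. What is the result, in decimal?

v = 00001011101100
Shift right by 5: 000010111
Mask low 4 bits: 0111 = 7

7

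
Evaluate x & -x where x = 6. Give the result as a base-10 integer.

x = 110 = 6
-x (two's complement) = …010
AND   = 010 = 2
(x & -x isolates the lowest set bit of x.)

2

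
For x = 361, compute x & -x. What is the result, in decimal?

x = 101101001 = 361
-x (two's complement) = …010010111
AND   = 000000001 = 1
(x & -x isolates the lowest set bit of x.)

1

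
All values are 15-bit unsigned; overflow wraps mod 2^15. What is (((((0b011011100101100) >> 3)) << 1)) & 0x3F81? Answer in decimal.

0b011011100101100 = 011011100101100
→ >> 3 → 000011011100101 = 1765
→ << 1 (mod 2^15) → 000110111001010 = 3530
0x3F81 = 011111110000001
→ & → 000110110000000 = 3456

3456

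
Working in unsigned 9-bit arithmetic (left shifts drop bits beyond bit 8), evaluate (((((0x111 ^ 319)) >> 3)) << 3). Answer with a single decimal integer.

40

0x111 = 100010001
319 = 100111111
→ ^ → 000101110 = 46
→ >> 3 → 000000101 = 5
→ << 3 (mod 2^9) → 000101000 = 40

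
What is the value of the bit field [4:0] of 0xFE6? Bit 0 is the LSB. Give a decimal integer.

v = 111111100110
Shift right by 0: 111111100110
Mask low 5 bits: 00110 = 6

6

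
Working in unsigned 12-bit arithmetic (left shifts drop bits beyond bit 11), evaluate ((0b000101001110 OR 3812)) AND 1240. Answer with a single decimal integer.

0b000101001110 = 000101001110
3812 = 111011100100
→ OR → 111111101110 = 4078
1240 = 010011011000
→ AND → 010011001000 = 1224

1224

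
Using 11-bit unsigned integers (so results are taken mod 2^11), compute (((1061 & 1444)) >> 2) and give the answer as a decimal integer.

265

1061 = 10000100101
1444 = 10110100100
→ & → 10000100100 = 1060
→ >> 2 → 00100001001 = 265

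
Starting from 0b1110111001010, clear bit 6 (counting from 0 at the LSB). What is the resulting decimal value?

7562

x = 1110111001010
bit 6 is currently 1; clear it via x & ~(1 << 6) = x & ~64
→ 1110110001010 = 7562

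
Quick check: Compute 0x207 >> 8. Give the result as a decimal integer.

0x207 = 1000000111
shift right by 8 → 0000000010 = 2
(equivalently, floor(519 / 256))

2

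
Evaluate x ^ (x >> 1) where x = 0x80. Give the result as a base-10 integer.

x = 10000000 = 128
x>>1 = 01000000
XOR  = 11000000 = 192
(x ^ (x >> 1) gives the standard binary-reflected Gray code of x.)

192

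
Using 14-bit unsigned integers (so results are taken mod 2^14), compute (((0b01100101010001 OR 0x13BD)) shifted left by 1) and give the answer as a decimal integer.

14330

0b01100101010001 = 01100101010001
0x13BD = 01001110111101
→ OR → 01101111111101 = 7165
→ shifted left by 1 (mod 2^14) → 11011111111010 = 14330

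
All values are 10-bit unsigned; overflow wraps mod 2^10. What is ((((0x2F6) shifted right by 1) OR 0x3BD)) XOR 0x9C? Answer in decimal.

0x2F6 = 1011110110
→ shifted right by 1 → 0101111011 = 379
0x3BD = 1110111101
→ OR → 1111111111 = 1023
0x9C = 0010011100
→ XOR → 1101100011 = 867

867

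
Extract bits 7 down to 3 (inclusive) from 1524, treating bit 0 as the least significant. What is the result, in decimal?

v = 10111110100
Shift right by 3: 10111110
Mask low 5 bits: 11110 = 30

30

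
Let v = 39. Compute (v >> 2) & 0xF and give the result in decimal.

9

v = 00100111
Shift right by 2: 001001
Mask low 4 bits: 1001 = 9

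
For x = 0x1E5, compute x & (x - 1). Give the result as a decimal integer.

484

x = 111100101 = 485
x - 1 = 111100100
AND   = 111100100 = 484
(x & (x - 1) clears the lowest set bit of x.)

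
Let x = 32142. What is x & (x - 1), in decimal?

32140

x = 111110110001110 = 32142
x - 1 = 111110110001101
AND   = 111110110001100 = 32140
(x & (x - 1) clears the lowest set bit of x.)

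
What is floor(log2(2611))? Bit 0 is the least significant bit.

2611 = 101000110011
The topmost 1 is at position 11 (since 2^11 = 2048 ≤ 2611 < 4096).

11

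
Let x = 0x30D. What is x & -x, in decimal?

x = 1100001101 = 781
-x (two's complement) = …0011110011
AND   = 0000000001 = 1
(x & -x isolates the lowest set bit of x.)

1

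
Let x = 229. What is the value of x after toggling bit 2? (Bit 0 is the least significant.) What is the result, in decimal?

x = 00011100101
bit 2 is currently 1; toggle it via x ^ (1 << 2) = x ^ 4
→ 00011100001 = 225

225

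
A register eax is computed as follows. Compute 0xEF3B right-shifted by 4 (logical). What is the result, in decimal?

0xEF3B = 1110111100111011
shift right by 4 → 0000111011110011 = 3827
(equivalently, floor(61243 / 16))

3827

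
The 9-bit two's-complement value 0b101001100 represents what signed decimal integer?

-180

pattern = 101001100 (MSB is 1 ⇒ negative)
Invert: 010110011, add 1 → 010110100 = 180, so the value is -180.
(Equivalently: 332 - 2^9 = 332 - 512 = -180.)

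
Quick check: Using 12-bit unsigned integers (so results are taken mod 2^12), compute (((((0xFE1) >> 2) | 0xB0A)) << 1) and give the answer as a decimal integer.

0xFE1 = 111111100001
→ >> 2 → 001111111000 = 1016
0xB0A = 101100001010
→ | → 101111111010 = 3066
→ << 1 (mod 2^12) → 011111110100 = 2036

2036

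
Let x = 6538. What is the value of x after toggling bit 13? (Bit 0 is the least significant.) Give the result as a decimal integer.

x = 01100110001010
bit 13 is currently 0; toggle it via x ^ (1 << 13) = x ^ 8192
→ 11100110001010 = 14730

14730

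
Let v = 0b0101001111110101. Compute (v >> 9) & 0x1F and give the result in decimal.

9

v = 0101001111110101
Shift right by 9: 0101001
Mask low 5 bits: 01001 = 9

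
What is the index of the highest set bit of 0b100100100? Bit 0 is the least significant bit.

0b100100100 = 100100100
The topmost 1 is at position 8 (since 2^8 = 256 ≤ 292 < 512).

8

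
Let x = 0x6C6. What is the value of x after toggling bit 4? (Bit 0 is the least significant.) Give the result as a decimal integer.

1750

x = 11011000110
bit 4 is currently 0; toggle it via x ^ (1 << 4) = x ^ 16
→ 11011010110 = 1750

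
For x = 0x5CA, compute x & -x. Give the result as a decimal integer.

x = 10111001010 = 1482
-x (two's complement) = …01000110110
AND   = 00000000010 = 2
(x & -x isolates the lowest set bit of x.)

2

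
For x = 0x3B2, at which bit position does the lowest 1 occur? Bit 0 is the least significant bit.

1

0x3B2 = 1110110010
Trailing zeros: 1, so the lowest set bit is bit 1 (value 2).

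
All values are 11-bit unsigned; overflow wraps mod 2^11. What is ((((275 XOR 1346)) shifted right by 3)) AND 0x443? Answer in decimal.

275 = 00100010011
1346 = 10101000010
→ XOR → 10001010001 = 1105
→ shifted right by 3 → 00010001010 = 138
0x443 = 10001000011
→ AND → 00000000010 = 2

2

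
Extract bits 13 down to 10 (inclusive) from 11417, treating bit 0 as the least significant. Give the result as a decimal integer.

11

v = 10110010011001
Shift right by 10: 1011
Mask low 4 bits: 1011 = 11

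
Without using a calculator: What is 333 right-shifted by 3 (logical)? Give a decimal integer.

333 = 101001101
shift right by 3 → 000101001 = 41
(equivalently, floor(333 / 8))

41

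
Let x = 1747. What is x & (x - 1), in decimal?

1746

x = 11011010011 = 1747
x - 1 = 11011010010
AND   = 11011010010 = 1746
(x & (x - 1) clears the lowest set bit of x.)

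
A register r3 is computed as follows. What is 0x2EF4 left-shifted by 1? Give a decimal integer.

0x2EF4 = 010111011110100
shift left by 1 → 101110111101000 = 24040
(equivalently, 12020 × 2^1 = 12020 × 2)

24040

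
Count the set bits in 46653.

46653 = 1011011000111101
Count the 1s: 1 + 1 + 1 + 1 + 1 + 1 + 1 + 1 + 1 + 1 = 10

10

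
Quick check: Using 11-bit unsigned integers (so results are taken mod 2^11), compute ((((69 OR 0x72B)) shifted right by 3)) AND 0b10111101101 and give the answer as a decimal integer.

237

69 = 00001000101
0x72B = 11100101011
→ OR → 11101101111 = 1903
→ shifted right by 3 → 00011101101 = 237
0b10111101101 = 10111101101
→ AND → 00011101101 = 237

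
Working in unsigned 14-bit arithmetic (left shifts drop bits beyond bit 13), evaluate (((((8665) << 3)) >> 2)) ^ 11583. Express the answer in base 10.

8665 = 10000111011001
→ << 3 (mod 2^14) → 00111011001000 = 3784
→ >> 2 → 00001110110010 = 946
11583 = 10110100111111
→ ^ → 10111010001101 = 11917

11917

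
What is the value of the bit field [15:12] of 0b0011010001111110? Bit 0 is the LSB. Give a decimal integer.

3

v = 0011010001111110
Shift right by 12: 0011
Mask low 4 bits: 0011 = 3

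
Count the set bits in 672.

3

672 = 1010100000
Count the 1s: 1 + 1 + 1 = 3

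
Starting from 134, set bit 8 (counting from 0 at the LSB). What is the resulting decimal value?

390

x = 010000110
bit 8 is currently 0; set it via x | (1 << 8) = x | 256
→ 110000110 = 390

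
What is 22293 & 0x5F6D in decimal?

22277

22293 = 101011100010101
0x5F6D = 101111101101101
AND → 101011100000101 = 22277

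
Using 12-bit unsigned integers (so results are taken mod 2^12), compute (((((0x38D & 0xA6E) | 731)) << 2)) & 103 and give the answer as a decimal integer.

0x38D = 001110001101
0xA6E = 101001101110
→ & → 001000001100 = 524
731 = 001011011011
→ | → 001011011111 = 735
→ << 2 (mod 2^12) → 101101111100 = 2940
103 = 000001100111
→ & → 000001100100 = 100

100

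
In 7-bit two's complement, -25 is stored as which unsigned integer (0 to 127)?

25 in 7 bits: 0011001
Invert: 1100110
Add 1:  1100111 = 103
(Check: 2^7 - 25 = 128 - 25 = 103.)

103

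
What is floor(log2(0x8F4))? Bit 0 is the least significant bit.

11

0x8F4 = 100011110100
The topmost 1 is at position 11 (since 2^11 = 2048 ≤ 2292 < 4096).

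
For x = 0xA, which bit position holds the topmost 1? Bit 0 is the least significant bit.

3

0xA = 1010
The topmost 1 is at position 3 (since 2^3 = 8 ≤ 10 < 16).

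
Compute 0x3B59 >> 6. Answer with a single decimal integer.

0x3B59 = 11101101011001
shift right by 6 → 00000011101101 = 237
(equivalently, floor(15193 / 64))

237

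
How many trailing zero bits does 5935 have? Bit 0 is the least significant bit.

0

5935 = 1011100101111
Trailing zeros: 0, so the lowest set bit is bit 0 (value 1).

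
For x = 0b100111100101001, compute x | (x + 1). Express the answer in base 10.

x = 100111100101001 = 20265
x + 1 = 100111100101010
OR    = 100111100101011 = 20267
(x | (x + 1) sets the lowest cleared bit.)

20267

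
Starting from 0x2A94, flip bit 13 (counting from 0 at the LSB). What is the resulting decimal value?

2708

x = 010101010010100
bit 13 is currently 1; toggle it via x ^ (1 << 13) = x ^ 8192
→ 000101010010100 = 2708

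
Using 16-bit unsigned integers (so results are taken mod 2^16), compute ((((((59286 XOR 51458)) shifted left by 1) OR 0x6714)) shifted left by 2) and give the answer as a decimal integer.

64752

59286 = 1110011110010110
51458 = 1100100100000010
→ XOR → 0010111010010100 = 11924
→ shifted left by 1 (mod 2^16) → 0101110100101000 = 23848
0x6714 = 0110011100010100
→ OR → 0111111100111100 = 32572
→ shifted left by 2 (mod 2^16) → 1111110011110000 = 64752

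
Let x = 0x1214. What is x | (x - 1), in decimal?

x = 1001000010100 = 4628
x - 1 = 1001000010011
OR    = 1001000010111 = 4631
(x | (x - 1) sets all bits below the lowest set bit.)

4631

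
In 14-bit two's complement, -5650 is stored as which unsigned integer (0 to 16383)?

10734

5650 in 14 bits: 01011000010010
Invert: 10100111101101
Add 1:  10100111101110 = 10734
(Check: 2^14 - 5650 = 16384 - 5650 = 10734.)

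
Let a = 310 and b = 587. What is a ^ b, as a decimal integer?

893

310 = 0100110110
587 = 1001001011
XOR → 1101111101 = 893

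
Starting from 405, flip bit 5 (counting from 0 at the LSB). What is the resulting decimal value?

437

x = 00110010101
bit 5 is currently 0; toggle it via x ^ (1 << 5) = x ^ 32
→ 00110110101 = 437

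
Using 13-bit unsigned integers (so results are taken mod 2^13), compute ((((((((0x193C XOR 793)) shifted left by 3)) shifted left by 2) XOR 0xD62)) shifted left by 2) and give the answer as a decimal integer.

1800

0x193C = 1100100111100
793 = 0001100011001
→ XOR → 1101000100101 = 6693
→ shifted left by 3 (mod 2^13) → 1000100101000 = 4392
→ shifted left by 2 (mod 2^13) → 0010010100000 = 1184
0xD62 = 0110101100010
→ XOR → 0100111000010 = 2498
→ shifted left by 2 (mod 2^13) → 0011100001000 = 1800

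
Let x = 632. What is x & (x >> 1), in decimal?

56

x = 1001111000 = 632
x>>1 = 0100111100
AND  = 0000111000 = 56
(x & (x >> 1) has a 1 wherever x has two consecutive 1 bits.)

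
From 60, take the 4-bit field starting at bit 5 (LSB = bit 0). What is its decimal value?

1

v = 0000111100
Shift right by 5: 00001
Mask low 4 bits: 0001 = 1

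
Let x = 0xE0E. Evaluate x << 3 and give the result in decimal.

0xE0E = 000111000001110
shift left by 3 → 111000001110000 = 28784
(equivalently, 3598 × 2^3 = 3598 × 8)

28784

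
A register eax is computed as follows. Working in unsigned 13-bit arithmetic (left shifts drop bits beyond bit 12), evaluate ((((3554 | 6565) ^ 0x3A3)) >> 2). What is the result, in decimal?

1937

3554 = 0110111100010
6565 = 1100110100101
→ | → 1110111100111 = 7655
0x3A3 = 0001110100011
→ ^ → 1111001000100 = 7748
→ >> 2 → 0011110010001 = 1937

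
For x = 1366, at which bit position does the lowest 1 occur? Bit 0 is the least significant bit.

1

1366 = 10101010110
Trailing zeros: 1, so the lowest set bit is bit 1 (value 2).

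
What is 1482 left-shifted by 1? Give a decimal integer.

1482 = 010111001010
shift left by 1 → 101110010100 = 2964
(equivalently, 1482 × 2^1 = 1482 × 2)

2964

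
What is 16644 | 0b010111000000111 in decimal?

16644 = 100000100000100
b = 010111000000111
 OR → 110111100000111 = 28423

28423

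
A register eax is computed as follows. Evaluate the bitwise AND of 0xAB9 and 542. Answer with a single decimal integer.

536

0xAB9 = 101010111001
542 = 001000011110
AND → 001000011000 = 536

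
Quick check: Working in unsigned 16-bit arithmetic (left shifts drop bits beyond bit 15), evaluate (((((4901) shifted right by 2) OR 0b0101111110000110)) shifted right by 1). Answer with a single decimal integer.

4901 = 0001001100100101
→ shifted right by 2 → 0000010011001001 = 1225
0b0101111110000110 = 0101111110000110
→ OR → 0101111111001111 = 24527
→ shifted right by 1 → 0010111111100111 = 12263

12263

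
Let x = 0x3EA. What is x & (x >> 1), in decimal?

x = 1111101010 = 1002
x>>1 = 0111110101
AND  = 0111100000 = 480
(x & (x >> 1) has a 1 wherever x has two consecutive 1 bits.)

480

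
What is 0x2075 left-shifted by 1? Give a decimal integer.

0x2075 = 010000001110101
shift left by 1 → 100000011101010 = 16618
(equivalently, 8309 × 2^1 = 8309 × 2)

16618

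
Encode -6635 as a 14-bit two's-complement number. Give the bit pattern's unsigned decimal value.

9749

6635 in 14 bits: 01100111101011
Invert: 10011000010100
Add 1:  10011000010101 = 9749
(Check: 2^14 - 6635 = 16384 - 6635 = 9749.)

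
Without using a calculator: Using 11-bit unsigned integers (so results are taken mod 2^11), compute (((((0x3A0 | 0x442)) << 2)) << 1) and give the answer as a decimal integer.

0x3A0 = 01110100000
0x442 = 10001000010
→ | → 11111100010 = 2018
→ << 2 (mod 2^11) → 11110001000 = 1928
→ << 1 (mod 2^11) → 11100010000 = 1808

1808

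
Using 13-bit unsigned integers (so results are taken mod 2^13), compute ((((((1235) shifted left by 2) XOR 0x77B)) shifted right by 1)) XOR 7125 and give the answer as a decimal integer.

1235 = 0010011010011
→ shifted left by 2 (mod 2^13) → 1001101001100 = 4940
0x77B = 0011101111011
→ XOR → 1010000110111 = 5175
→ shifted right by 1 → 0101000011011 = 2587
7125 = 1101111010101
→ XOR → 1000111001110 = 4558

4558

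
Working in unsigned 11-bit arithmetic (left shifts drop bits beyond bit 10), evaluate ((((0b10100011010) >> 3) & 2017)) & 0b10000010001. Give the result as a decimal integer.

1

0b10100011010 = 10100011010
→ >> 3 → 00010100011 = 163
2017 = 11111100001
→ & → 00010100001 = 161
0b10000010001 = 10000010001
→ & → 00000000001 = 1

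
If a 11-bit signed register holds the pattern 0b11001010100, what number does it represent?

pattern = 11001010100 (MSB is 1 ⇒ negative)
Invert: 00110101011, add 1 → 00110101100 = 428, so the value is -428.
(Equivalently: 1620 - 2^11 = 1620 - 2048 = -428.)

-428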